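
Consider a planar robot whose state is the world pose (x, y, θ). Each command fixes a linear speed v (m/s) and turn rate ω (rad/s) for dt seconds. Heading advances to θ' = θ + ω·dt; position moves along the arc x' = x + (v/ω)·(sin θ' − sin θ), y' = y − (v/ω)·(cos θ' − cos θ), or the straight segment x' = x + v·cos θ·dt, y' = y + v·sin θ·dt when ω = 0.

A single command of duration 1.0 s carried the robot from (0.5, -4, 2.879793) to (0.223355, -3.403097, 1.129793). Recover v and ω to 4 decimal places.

v = 0.7500, ω = -1.7500

Δθ = 1.129793 − 2.879793 = -1.750000
ω = Δθ/dt = -1.750000/1.0 = -1.7500
R = −Δy/(cos θ' − cos θ) = -0.4286
v = R·ω = -0.4286·-1.7500 = 0.7500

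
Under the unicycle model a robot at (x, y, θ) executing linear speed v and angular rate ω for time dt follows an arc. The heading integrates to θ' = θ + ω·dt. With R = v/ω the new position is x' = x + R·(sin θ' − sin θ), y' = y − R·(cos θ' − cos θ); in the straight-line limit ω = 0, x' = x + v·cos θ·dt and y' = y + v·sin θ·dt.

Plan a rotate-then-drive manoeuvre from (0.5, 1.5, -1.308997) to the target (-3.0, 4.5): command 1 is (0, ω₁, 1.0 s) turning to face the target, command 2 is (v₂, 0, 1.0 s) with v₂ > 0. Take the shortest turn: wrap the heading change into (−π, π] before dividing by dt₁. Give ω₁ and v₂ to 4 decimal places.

heading to target = atan2(4.5−1.5, -3−0.5) = 2.4330
Δθ = wrap(2.4330 − -1.3090) = -2.5412; ω₁ = Δθ/dt₁ = -2.5412
distance = √((-3−0.5)² + (4.5−1.5)²) = 4.6098; v₂ = distance/dt₂ = 4.6098

ω₁ = -2.5412, v₂ = 4.6098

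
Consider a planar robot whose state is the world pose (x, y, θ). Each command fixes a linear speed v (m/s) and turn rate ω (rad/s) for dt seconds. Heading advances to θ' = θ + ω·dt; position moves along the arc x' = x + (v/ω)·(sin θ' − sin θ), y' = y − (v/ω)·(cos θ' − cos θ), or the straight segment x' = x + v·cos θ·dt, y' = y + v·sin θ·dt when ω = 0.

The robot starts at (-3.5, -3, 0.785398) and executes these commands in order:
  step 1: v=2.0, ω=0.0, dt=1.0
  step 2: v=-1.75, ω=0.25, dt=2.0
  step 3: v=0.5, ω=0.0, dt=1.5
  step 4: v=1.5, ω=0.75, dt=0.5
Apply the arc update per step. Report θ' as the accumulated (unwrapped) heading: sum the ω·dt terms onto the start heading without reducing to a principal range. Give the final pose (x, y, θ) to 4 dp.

(-3.5689, -3.1031, 1.6604)

step 1: θ'=0.7854 (straight) → pose (-2.0858, -1.5858, 0.7854)
step 2: θ'=1.2854 (R=-7.0000) → pose (-3.8529, -4.5648, 1.2854)
step 3: θ'=1.2854 (straight) → pose (-3.6417, -3.8451, 1.2854)
step 4: θ'=1.6604 (R=2.0000) → pose (-3.5689, -3.1031, 1.6604)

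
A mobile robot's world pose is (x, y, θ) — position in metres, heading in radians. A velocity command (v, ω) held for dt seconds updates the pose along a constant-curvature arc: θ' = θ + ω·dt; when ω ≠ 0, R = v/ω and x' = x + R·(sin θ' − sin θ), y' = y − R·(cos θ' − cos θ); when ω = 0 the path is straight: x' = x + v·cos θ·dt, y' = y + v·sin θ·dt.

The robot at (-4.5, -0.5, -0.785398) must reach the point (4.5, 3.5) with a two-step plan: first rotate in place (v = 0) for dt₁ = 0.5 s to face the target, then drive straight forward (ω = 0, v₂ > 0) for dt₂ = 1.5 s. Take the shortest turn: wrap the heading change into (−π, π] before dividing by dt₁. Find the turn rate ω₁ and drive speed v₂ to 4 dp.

heading to target = atan2(3.5−-0.5, 4.5−-4.5) = 0.4182
Δθ = wrap(0.4182 − -0.7854) = 1.2036; ω₁ = Δθ/dt₁ = 2.4072
distance = √((4.5−-4.5)² + (3.5−-0.5)²) = 9.8489; v₂ = distance/dt₂ = 6.5659

ω₁ = 2.4072, v₂ = 6.5659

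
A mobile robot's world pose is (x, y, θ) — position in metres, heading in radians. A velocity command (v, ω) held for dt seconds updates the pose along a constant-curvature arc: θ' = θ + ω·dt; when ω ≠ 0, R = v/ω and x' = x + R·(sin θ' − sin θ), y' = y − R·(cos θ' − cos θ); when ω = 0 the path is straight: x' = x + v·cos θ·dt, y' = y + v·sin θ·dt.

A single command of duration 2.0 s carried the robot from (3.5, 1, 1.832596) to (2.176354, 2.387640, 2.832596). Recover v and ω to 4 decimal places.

Δθ = 2.832596 − 1.832596 = 1.000000
ω = Δθ/dt = 1.000000/2.0 = 0.5000
R = −Δy/(cos θ' − cos θ) = 2.0000
v = R·ω = 2.0000·0.5000 = 1.0000

v = 1.0000, ω = 0.5000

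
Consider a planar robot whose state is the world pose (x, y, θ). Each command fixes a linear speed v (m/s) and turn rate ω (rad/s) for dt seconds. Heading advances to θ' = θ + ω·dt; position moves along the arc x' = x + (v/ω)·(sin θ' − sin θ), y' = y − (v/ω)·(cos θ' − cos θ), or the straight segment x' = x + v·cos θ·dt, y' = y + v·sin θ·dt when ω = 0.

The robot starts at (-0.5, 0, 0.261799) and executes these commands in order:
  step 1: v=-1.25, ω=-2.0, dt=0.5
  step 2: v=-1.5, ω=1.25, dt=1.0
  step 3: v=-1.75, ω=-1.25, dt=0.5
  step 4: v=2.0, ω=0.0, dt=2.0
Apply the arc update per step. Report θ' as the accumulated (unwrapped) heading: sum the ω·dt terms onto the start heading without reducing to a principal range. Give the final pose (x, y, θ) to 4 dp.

(0.6530, -0.3222, -0.1132)

step 1: θ'=-0.7382 (R=0.6250) → pose (-1.0824, 0.1414, -0.7382)
step 2: θ'=0.5118 (R=-1.2000) → pose (-2.4776, 0.3000, 0.5118)
step 3: θ'=-0.1132 (R=1.4000) → pose (-3.3214, 0.1296, -0.1132)
step 4: θ'=-0.1132 (straight) → pose (0.6530, -0.3222, -0.1132)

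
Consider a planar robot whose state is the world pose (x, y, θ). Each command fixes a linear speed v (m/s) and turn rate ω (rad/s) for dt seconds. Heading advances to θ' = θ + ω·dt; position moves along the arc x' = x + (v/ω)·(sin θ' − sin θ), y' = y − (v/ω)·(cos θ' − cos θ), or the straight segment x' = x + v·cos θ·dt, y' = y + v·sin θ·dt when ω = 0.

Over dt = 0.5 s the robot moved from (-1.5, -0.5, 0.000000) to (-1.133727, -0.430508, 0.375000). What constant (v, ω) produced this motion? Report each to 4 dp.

Δθ = 0.375000 − 0.000000 = 0.375000
ω = Δθ/dt = 0.375000/0.5 = 0.7500
R = Δx/(sin θ' − sin θ) = 1.0000
v = R·ω = 1.0000·0.7500 = 0.7500

v = 0.7500, ω = 0.7500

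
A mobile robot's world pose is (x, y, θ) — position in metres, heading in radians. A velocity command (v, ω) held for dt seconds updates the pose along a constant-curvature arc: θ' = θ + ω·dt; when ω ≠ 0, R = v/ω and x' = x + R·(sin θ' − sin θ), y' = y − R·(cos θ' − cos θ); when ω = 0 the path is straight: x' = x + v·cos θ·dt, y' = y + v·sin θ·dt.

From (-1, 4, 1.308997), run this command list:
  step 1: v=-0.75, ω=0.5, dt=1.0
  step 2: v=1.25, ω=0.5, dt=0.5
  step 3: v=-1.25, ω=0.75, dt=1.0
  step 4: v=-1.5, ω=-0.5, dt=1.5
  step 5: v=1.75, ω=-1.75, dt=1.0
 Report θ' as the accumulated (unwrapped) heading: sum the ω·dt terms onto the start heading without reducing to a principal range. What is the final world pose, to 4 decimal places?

step 1: θ'=1.8090 (R=-1.5000) → pose (-1.0088, 3.2578, 1.8090)
step 2: θ'=2.0590 (R=2.5000) → pose (-1.2302, 3.8405, 2.0590)
step 3: θ'=2.8090 (R=-1.6667) → pose (-0.3024, 3.0469, 2.8090)
step 4: θ'=2.0590 (R=3.0000) → pose (1.3676, 1.6185, 2.0590)
step 5: θ'=0.3090 (R=-1.0000) → pose (1.9467, 3.0401, 0.3090)

(1.9467, 3.0401, 0.3090)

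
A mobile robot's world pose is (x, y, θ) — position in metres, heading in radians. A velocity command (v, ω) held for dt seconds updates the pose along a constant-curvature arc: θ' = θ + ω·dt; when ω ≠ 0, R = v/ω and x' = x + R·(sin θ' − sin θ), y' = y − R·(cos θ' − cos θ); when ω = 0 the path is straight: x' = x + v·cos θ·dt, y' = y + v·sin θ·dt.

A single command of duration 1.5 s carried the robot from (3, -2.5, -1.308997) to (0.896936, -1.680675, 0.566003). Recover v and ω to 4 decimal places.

v = -1.7500, ω = 1.2500

Δθ = 0.566003 − -1.308997 = 1.875000
ω = Δθ/dt = 1.875000/1.5 = 1.2500
R = Δx/(sin θ' − sin θ) = -1.4000
v = R·ω = -1.4000·1.2500 = -1.7500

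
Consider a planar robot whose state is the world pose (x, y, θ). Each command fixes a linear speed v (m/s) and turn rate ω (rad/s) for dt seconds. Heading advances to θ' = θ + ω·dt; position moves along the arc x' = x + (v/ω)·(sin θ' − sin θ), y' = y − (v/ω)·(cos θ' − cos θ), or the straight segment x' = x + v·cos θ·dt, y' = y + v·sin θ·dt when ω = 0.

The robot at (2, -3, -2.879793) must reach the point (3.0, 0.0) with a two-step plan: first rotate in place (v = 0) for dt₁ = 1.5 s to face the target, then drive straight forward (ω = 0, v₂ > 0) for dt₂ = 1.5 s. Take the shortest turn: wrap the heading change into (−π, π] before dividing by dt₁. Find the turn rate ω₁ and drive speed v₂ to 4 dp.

ω₁ = -1.4362, v₂ = 2.1082

heading to target = atan2(0−-3, 3−2) = 1.2490
Δθ = wrap(1.2490 − -2.8798) = -2.1543; ω₁ = Δθ/dt₁ = -1.4362
distance = √((3−2)² + (0−-3)²) = 3.1623; v₂ = distance/dt₂ = 2.1082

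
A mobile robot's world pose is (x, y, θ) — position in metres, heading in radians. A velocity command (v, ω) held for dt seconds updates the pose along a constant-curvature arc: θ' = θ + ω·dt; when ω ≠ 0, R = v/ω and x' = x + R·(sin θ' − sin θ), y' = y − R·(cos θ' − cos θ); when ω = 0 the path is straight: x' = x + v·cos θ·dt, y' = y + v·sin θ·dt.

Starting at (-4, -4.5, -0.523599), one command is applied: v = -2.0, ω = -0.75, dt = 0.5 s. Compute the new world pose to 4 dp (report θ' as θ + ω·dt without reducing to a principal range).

(-4.7532, -3.8512, -0.8986)

θ' = -0.5236 + -0.75·0.5 = -0.8986
R = v/ω = -2.0/-0.75 = 2.6667
x' = -4 + 2.6667·(sin -0.8986 − sin -0.5236) = -4.7532
y' = -4.5 − 2.6667·(cos -0.8986 − cos -0.5236) = -3.8512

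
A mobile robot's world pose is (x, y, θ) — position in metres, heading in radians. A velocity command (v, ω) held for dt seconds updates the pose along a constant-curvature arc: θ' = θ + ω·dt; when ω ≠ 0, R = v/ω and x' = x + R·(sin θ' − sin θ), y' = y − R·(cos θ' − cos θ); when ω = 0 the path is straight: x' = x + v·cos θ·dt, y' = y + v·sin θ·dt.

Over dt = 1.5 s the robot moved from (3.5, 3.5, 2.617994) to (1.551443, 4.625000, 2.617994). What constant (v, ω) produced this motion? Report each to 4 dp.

Δθ = 2.617994 − 2.617994 = 0.000000
ω = Δθ/dt = 0.000000/1.5 = 0.0000
ω = 0 → v = (Δx·cos θ + Δy·sin θ)/dt = 1.5000

v = 1.5000, ω = 0.0000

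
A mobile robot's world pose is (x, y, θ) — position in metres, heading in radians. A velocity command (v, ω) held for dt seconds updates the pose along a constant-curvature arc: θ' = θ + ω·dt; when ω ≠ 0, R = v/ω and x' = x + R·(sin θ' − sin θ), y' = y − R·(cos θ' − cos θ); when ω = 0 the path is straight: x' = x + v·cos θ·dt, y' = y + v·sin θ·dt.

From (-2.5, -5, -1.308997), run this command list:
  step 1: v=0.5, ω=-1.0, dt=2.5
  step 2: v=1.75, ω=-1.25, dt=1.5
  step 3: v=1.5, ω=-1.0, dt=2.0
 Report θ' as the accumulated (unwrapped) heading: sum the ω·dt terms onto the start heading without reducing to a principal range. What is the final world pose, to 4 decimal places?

(-0.8911, -4.2514, -7.6840)

step 1: θ'=-3.8090 (R=-0.5000) → pose (-3.2924, -5.5221, -3.8090)
step 2: θ'=-5.6840 (R=-1.4000) → pose (-3.2155, -3.2664, -5.6840)
step 3: θ'=-7.6840 (R=-1.5000) → pose (-0.8911, -4.2514, -7.6840)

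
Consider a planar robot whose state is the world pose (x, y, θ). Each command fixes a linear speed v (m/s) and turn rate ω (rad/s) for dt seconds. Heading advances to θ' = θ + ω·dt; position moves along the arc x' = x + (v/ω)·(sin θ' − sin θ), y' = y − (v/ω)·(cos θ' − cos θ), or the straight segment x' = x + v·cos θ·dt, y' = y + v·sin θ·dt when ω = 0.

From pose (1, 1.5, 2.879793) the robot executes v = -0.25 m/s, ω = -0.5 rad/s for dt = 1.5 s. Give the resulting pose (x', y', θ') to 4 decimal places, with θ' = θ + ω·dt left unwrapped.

(1.2945, 1.2822, 2.1298)

θ' = 2.8798 + -0.5·1.5 = 2.1298
R = v/ω = -0.25/-0.5 = 0.5000
x' = 1 + 0.5000·(sin 2.1298 − sin 2.8798) = 1.2945
y' = 1.5 − 0.5000·(cos 2.1298 − cos 2.8798) = 1.2822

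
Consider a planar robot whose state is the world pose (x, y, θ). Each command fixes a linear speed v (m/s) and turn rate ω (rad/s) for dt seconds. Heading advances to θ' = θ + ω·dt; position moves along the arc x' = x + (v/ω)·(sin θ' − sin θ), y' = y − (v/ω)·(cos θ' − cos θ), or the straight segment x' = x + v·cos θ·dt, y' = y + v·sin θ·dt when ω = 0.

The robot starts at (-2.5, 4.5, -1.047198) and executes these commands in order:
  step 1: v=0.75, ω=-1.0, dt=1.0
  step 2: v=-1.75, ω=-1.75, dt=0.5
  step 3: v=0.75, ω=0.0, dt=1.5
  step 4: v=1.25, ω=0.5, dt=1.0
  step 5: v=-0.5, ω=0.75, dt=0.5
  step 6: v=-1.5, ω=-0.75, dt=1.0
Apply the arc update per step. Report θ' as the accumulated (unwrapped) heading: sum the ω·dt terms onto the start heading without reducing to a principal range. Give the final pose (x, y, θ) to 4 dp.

(-2.7581, 4.6552, -2.7972)

step 1: θ'=-2.0472 (R=-0.7500) → pose (-2.4830, 3.7811, -2.0472)
step 2: θ'=-2.9222 (R=1.0000) → pose (-1.8120, 4.2985, -2.9222)
step 3: θ'=-2.9222 (straight) → pose (-2.9101, 4.0537, -2.9222)
step 4: θ'=-2.4222 (R=2.5000) → pose (-4.0133, 3.4941, -2.4222)
step 5: θ'=-2.0472 (R=-0.6667) → pose (-3.8601, 3.6898, -2.0472)
step 6: θ'=-2.7972 (R=2.0000) → pose (-2.7581, 4.6552, -2.7972)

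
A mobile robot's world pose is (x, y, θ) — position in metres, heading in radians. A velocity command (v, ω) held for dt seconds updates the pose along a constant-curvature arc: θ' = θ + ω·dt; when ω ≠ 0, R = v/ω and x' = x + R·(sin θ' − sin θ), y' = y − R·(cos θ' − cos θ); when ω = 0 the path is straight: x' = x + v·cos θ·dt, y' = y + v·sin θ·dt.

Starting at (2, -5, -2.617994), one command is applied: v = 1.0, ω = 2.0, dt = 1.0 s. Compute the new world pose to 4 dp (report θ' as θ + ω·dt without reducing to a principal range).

θ' = -2.6180 + 2.0·1.0 = -0.6180
R = v/ω = 1.0/2.0 = 0.5000
x' = 2 + 0.5000·(sin -0.6180 − sin -2.6180) = 1.9603
y' = -5 − 0.5000·(cos -0.6180 − cos -2.6180) = -5.8405

(1.9603, -5.8405, -0.6180)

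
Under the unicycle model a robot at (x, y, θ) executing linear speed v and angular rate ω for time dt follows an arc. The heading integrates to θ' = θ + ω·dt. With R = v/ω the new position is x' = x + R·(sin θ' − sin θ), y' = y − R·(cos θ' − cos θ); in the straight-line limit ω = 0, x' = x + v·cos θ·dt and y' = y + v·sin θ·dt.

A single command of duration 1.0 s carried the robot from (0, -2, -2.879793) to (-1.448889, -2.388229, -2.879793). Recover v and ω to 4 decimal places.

v = 1.5000, ω = 0.0000

Δθ = -2.879793 − -2.879793 = 0.000000
ω = Δθ/dt = 0.000000/1.0 = 0.0000
ω = 0 → v = (Δx·cos θ + Δy·sin θ)/dt = 1.5000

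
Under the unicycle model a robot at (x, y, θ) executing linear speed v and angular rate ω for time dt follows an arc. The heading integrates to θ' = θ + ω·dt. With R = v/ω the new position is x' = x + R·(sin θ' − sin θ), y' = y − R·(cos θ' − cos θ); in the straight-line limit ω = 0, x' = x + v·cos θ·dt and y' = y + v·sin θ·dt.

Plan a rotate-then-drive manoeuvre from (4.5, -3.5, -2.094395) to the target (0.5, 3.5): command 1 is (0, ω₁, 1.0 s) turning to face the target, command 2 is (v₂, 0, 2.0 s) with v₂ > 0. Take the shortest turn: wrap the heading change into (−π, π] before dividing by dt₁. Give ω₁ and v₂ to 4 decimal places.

ω₁ = -2.0988, v₂ = 4.0311

heading to target = atan2(3.5−-3.5, 0.5−4.5) = 2.0899
Δθ = wrap(2.0899 − -2.0944) = -2.0988; ω₁ = Δθ/dt₁ = -2.0988
distance = √((0.5−4.5)² + (3.5−-3.5)²) = 8.0623; v₂ = distance/dt₂ = 4.0311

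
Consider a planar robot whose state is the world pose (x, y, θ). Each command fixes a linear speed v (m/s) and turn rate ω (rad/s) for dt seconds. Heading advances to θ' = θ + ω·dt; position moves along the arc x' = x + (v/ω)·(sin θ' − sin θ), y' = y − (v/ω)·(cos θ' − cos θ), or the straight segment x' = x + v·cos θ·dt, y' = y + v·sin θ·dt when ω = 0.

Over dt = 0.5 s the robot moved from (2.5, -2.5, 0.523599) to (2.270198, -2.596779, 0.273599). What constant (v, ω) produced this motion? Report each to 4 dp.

Δθ = 0.273599 − 0.523599 = -0.250000
ω = Δθ/dt = -0.250000/0.5 = -0.5000
R = Δx/(sin θ' − sin θ) = 1.0000
v = R·ω = 1.0000·-0.5000 = -0.5000

v = -0.5000, ω = -0.5000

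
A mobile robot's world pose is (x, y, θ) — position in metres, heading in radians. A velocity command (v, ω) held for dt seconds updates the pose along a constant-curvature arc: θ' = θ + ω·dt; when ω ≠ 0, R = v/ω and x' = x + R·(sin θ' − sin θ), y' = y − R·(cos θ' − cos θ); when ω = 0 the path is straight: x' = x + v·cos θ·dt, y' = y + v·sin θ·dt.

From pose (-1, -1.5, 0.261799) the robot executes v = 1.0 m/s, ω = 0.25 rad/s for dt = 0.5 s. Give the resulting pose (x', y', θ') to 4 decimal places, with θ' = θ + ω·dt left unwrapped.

(-0.5264, -1.3408, 0.3868)

θ' = 0.2618 + 0.25·0.5 = 0.3868
R = v/ω = 1.0/0.25 = 4.0000
x' = -1 + 4.0000·(sin 0.3868 − sin 0.2618) = -0.5264
y' = -1.5 − 4.0000·(cos 0.3868 − cos 0.2618) = -1.3408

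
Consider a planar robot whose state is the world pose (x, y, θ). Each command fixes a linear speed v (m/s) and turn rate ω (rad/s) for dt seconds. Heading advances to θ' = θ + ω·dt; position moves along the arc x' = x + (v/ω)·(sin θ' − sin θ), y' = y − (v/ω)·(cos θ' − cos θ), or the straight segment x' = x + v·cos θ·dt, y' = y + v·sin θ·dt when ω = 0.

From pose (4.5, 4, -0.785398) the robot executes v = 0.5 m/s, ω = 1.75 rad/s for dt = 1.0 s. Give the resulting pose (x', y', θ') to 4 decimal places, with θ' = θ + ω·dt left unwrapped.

(4.9368, 4.0392, 0.9646)

θ' = -0.7854 + 1.75·1.0 = 0.9646
R = v/ω = 0.5/1.75 = 0.2857
x' = 4.5 + 0.2857·(sin 0.9646 − sin -0.7854) = 4.9368
y' = 4 − 0.2857·(cos 0.9646 − cos -0.7854) = 4.0392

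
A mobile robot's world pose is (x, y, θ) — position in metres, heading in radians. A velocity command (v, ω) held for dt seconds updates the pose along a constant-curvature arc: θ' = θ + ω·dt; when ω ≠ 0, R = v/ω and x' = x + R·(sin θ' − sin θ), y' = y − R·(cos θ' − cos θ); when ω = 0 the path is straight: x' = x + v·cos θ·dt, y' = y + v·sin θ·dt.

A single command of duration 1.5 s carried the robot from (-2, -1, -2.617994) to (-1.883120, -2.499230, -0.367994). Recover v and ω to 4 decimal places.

v = 1.2500, ω = 1.5000

Δθ = -0.367994 − -2.617994 = 2.250000
ω = Δθ/dt = 2.250000/1.5 = 1.5000
R = −Δy/(cos θ' − cos θ) = 0.8333
v = R·ω = 0.8333·1.5000 = 1.2500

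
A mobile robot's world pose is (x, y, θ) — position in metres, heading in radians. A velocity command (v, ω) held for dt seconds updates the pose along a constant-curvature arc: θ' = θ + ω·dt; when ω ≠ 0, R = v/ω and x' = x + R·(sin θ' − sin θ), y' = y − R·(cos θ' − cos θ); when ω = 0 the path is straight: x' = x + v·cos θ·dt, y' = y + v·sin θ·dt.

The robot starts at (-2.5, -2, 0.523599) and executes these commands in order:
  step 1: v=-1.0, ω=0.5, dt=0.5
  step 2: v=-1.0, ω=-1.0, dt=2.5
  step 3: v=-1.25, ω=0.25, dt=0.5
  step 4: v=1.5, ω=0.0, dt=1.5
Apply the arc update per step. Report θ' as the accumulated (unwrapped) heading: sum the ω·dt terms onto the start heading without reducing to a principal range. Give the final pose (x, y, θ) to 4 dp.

step 1: θ'=0.7736 (R=-2.0000) → pose (-2.8974, -2.3012, 0.7736)
step 2: θ'=-1.7264 (R=1.0000) → pose (-4.5841, -1.4309, -1.7264)
step 3: θ'=-1.6014 (R=-5.0000) → pose (-4.5260, -0.8090, -1.6014)
step 4: θ'=-1.6014 (straight) → pose (-4.5948, -3.0579, -1.6014)

(-4.5948, -3.0579, -1.6014)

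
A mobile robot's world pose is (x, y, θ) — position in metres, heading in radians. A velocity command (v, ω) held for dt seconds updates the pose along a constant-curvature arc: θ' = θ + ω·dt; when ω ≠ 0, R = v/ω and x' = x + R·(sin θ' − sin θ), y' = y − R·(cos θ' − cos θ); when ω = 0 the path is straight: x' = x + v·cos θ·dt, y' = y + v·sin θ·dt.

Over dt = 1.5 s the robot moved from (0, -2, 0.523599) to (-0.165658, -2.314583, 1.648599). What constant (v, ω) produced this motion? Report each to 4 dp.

v = -0.2500, ω = 0.7500

Δθ = 1.648599 − 0.523599 = 1.125000
ω = Δθ/dt = 1.125000/1.5 = 0.7500
R = −Δy/(cos θ' − cos θ) = -0.3333
v = R·ω = -0.3333·0.7500 = -0.2500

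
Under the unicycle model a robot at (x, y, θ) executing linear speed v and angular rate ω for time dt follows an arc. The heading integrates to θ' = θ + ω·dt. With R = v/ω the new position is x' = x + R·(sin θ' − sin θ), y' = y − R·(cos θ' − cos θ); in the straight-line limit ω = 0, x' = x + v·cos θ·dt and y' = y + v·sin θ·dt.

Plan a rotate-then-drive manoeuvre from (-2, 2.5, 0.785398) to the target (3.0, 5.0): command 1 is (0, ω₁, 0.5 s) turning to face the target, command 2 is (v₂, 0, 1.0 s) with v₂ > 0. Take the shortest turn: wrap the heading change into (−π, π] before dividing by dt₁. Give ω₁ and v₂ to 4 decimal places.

heading to target = atan2(5−2.5, 3−-2) = 0.4636
Δθ = wrap(0.4636 − 0.7854) = -0.3218; ω₁ = Δθ/dt₁ = -0.6435
distance = √((3−-2)² + (5−2.5)²) = 5.5902; v₂ = distance/dt₂ = 5.5902

ω₁ = -0.6435, v₂ = 5.5902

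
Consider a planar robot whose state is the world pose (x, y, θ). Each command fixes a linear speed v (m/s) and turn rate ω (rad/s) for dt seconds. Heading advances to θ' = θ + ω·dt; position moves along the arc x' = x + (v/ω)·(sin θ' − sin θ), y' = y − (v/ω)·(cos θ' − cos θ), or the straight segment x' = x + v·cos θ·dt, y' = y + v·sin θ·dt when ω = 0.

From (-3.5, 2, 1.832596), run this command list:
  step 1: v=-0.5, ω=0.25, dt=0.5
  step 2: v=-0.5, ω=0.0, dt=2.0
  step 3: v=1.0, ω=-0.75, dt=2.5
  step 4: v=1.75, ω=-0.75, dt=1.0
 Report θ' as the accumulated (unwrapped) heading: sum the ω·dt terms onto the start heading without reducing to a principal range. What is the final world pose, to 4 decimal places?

(-0.2816, 2.1761, -0.6674)

step 1: θ'=1.9576 (R=-2.0000) → pose (-3.4204, 1.7632, 1.9576)
step 2: θ'=1.9576 (straight) → pose (-3.0432, 0.8371, 1.9576)
step 3: θ'=0.0826 (R=-1.3333) → pose (-1.9183, 2.6688, 0.0826)
step 4: θ'=-0.6674 (R=-2.3333) → pose (-0.2816, 2.1761, -0.6674)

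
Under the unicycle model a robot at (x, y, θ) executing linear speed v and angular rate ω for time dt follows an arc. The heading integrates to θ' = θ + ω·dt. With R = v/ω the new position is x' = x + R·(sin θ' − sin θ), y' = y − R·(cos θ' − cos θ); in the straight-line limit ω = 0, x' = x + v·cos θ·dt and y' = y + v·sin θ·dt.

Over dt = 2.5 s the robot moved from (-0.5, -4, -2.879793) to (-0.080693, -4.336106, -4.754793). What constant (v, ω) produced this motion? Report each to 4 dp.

Δθ = -4.754793 − -2.879793 = -1.875000
ω = Δθ/dt = -1.875000/2.5 = -0.7500
R = Δx/(sin θ' − sin θ) = 0.3333
v = R·ω = 0.3333·-0.7500 = -0.2500

v = -0.2500, ω = -0.7500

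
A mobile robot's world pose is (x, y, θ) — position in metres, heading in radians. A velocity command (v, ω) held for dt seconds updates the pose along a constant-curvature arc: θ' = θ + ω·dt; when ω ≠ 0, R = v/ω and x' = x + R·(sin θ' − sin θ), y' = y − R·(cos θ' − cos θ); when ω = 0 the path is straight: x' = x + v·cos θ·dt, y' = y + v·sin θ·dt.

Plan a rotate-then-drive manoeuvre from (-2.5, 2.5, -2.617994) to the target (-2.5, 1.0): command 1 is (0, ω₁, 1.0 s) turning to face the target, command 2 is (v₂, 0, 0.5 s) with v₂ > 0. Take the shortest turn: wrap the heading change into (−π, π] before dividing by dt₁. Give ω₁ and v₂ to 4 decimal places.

heading to target = atan2(1−2.5, -2.5−-2.5) = -1.5708
Δθ = wrap(-1.5708 − -2.6180) = 1.0472; ω₁ = Δθ/dt₁ = 1.0472
distance = √((-2.5−-2.5)² + (1−2.5)²) = 1.5000; v₂ = distance/dt₂ = 3.0000

ω₁ = 1.0472, v₂ = 3.0000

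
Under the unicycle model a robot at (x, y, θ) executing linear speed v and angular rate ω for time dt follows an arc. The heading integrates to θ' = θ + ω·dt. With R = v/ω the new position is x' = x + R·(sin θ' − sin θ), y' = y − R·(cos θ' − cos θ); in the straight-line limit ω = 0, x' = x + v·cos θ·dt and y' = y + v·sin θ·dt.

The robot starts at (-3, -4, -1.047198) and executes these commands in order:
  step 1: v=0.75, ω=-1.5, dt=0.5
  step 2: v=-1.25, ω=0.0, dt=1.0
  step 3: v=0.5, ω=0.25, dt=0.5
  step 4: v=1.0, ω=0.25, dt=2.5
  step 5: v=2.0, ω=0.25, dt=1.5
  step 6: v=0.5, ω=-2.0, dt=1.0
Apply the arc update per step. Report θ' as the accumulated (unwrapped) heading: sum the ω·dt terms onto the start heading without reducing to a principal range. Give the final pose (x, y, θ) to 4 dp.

(-0.2866, -8.4738, -2.6722)

step 1: θ'=-1.7972 (R=-0.5000) → pose (-2.9458, -4.3622, -1.7972)
step 2: θ'=-1.7972 (straight) → pose (-2.6652, -3.1441, -1.7972)
step 3: θ'=-1.6722 (R=2.0000) → pose (-2.7059, -3.3906, -1.6722)
step 4: θ'=-1.0472 (R=4.0000) → pose (-2.1906, -5.7955, -1.0472)
step 5: θ'=-0.6722 (R=8.0000) → pose (-0.2441, -8.0552, -0.6722)
step 6: θ'=-2.6722 (R=-0.2500) → pose (-0.2866, -8.4738, -2.6722)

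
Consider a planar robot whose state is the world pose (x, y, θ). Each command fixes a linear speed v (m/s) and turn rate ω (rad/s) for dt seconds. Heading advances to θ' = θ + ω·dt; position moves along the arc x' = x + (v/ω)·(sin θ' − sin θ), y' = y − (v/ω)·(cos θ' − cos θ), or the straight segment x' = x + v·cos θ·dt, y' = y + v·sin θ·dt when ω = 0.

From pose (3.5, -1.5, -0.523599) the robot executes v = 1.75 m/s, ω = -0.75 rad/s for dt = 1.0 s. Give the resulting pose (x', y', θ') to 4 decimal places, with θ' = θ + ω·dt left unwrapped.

(4.5644, -2.8374, -1.2736)

θ' = -0.5236 + -0.75·1.0 = -1.2736
R = v/ω = 1.75/-0.75 = -2.3333
x' = 3.5 + -2.3333·(sin -1.2736 − sin -0.5236) = 4.5644
y' = -1.5 − -2.3333·(cos -1.2736 − cos -0.5236) = -2.8374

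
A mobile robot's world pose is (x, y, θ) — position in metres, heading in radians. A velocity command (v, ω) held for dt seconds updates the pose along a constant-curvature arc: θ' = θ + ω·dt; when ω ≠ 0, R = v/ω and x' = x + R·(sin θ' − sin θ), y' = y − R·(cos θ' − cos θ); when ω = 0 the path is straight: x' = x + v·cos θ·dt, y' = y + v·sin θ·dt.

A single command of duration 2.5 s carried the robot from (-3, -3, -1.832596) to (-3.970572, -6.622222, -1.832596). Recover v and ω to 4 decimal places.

Δθ = -1.832596 − -1.832596 = 0.000000
ω = Δθ/dt = 0.000000/2.5 = 0.0000
ω = 0 → v = (Δx·cos θ + Δy·sin θ)/dt = 1.5000

v = 1.5000, ω = 0.0000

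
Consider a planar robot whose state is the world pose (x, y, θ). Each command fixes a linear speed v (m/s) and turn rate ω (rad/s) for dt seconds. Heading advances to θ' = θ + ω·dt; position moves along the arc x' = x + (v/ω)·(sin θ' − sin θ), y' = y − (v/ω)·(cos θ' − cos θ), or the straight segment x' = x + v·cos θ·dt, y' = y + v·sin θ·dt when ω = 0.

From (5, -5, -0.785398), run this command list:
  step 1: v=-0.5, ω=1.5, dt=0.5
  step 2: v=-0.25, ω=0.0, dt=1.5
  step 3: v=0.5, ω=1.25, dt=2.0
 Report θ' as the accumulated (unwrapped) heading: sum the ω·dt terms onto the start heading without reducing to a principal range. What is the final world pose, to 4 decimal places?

step 1: θ'=-0.0354 (R=-0.3333) → pose (4.7761, -4.9026, -0.0354)
step 2: θ'=-0.0354 (straight) → pose (4.4013, -4.8893, -0.0354)
step 3: θ'=2.4646 (R=0.4000) → pose (4.6661, -4.1778, 2.4646)

(4.6661, -4.1778, 2.4646)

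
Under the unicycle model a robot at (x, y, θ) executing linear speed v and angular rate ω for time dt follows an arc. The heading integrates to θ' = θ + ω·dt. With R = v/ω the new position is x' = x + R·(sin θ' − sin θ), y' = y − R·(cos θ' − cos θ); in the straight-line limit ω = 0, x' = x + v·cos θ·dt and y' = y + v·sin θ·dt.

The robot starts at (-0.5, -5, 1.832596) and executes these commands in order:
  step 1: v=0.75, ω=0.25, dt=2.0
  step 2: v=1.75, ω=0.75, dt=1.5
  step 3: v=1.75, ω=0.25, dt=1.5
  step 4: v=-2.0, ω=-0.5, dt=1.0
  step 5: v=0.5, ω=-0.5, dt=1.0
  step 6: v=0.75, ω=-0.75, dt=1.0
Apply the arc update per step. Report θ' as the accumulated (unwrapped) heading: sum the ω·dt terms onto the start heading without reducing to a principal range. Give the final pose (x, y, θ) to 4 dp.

step 1: θ'=2.3326 (R=3.0000) → pose (-1.2270, -3.7058, 2.3326)
step 2: θ'=3.4576 (R=2.3333) → pose (-3.6405, -3.0985, 3.4576)
step 3: θ'=3.8326 (R=7.0000) → pose (-5.9263, -4.3577, 3.8326)
step 4: θ'=3.3326 (R=4.0000) → pose (-4.1364, -3.5128, 3.3326)
step 5: θ'=2.8326 (R=-1.0000) → pose (-4.6304, -3.4837, 2.8326)
step 6: θ'=2.0826 (R=-1.0000) → pose (-5.1981, -3.0208, 2.0826)

(-5.1981, -3.0208, 2.0826)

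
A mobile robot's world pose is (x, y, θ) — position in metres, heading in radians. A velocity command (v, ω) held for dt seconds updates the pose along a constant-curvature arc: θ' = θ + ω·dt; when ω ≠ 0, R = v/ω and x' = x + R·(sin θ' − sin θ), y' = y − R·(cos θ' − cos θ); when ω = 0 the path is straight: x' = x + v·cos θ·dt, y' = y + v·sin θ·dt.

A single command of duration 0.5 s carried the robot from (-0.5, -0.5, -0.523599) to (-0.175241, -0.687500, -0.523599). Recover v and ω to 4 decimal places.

Δθ = -0.523599 − -0.523599 = 0.000000
ω = Δθ/dt = 0.000000/0.5 = 0.0000
ω = 0 → v = (Δx·cos θ + Δy·sin θ)/dt = 0.7500

v = 0.7500, ω = 0.0000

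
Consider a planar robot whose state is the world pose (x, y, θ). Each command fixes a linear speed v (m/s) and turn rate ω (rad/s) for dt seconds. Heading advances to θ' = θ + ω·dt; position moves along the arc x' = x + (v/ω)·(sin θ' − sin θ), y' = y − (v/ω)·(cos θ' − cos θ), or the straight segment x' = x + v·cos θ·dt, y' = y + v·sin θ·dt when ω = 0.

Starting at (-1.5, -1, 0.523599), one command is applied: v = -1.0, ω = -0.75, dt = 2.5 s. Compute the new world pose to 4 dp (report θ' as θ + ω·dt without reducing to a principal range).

(-3.4680, -0.1355, -1.3514)

θ' = 0.5236 + -0.75·2.5 = -1.3514
R = v/ω = -1.0/-0.75 = 1.3333
x' = -1.5 + 1.3333·(sin -1.3514 − sin 0.5236) = -3.4680
y' = -1 − 1.3333·(cos -1.3514 − cos 0.5236) = -0.1355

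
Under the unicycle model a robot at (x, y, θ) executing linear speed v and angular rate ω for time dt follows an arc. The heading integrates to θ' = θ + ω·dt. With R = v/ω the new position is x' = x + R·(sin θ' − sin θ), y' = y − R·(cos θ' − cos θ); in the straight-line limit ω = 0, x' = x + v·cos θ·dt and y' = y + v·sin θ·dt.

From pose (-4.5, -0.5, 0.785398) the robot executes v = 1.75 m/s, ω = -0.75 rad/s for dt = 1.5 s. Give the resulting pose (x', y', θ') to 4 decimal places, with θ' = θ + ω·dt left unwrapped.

θ' = 0.7854 + -0.75·1.5 = -0.3396
R = v/ω = 1.75/-0.75 = -2.3333
x' = -4.5 + -2.3333·(sin -0.3396 − sin 0.7854) = -2.0728
y' = -0.5 − -2.3333·(cos -0.3396 − cos 0.7854) = 0.0502

(-2.0728, 0.0502, -0.3396)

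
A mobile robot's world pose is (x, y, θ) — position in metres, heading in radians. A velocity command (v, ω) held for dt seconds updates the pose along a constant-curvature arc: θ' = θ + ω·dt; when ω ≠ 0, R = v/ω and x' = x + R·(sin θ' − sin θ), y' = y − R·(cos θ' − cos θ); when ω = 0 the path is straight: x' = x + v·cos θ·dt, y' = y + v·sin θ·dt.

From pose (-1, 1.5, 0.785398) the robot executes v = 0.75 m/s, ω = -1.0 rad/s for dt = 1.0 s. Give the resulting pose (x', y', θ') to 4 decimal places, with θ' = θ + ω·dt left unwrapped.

(-0.3100, 1.7025, -0.2146)

θ' = 0.7854 + -1.0·1.0 = -0.2146
R = v/ω = 0.75/-1.0 = -0.7500
x' = -1 + -0.7500·(sin -0.2146 − sin 0.7854) = -0.3100
y' = 1.5 − -0.7500·(cos -0.2146 − cos 0.7854) = 1.7025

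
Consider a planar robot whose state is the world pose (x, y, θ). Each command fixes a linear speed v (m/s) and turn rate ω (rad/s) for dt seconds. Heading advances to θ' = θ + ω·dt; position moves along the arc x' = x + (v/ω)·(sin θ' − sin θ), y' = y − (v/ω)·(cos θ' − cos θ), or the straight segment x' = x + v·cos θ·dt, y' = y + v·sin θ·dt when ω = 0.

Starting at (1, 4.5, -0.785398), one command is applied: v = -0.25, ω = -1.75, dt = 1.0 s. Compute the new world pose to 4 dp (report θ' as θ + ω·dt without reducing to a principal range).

θ' = -0.7854 + -1.75·1.0 = -2.5354
R = v/ω = -0.25/-1.75 = 0.1429
x' = 1 + 0.1429·(sin -2.5354 − sin -0.7854) = 1.0196
y' = 4.5 − 0.1429·(cos -2.5354 − cos -0.7854) = 4.7184

(1.0196, 4.7184, -2.5354)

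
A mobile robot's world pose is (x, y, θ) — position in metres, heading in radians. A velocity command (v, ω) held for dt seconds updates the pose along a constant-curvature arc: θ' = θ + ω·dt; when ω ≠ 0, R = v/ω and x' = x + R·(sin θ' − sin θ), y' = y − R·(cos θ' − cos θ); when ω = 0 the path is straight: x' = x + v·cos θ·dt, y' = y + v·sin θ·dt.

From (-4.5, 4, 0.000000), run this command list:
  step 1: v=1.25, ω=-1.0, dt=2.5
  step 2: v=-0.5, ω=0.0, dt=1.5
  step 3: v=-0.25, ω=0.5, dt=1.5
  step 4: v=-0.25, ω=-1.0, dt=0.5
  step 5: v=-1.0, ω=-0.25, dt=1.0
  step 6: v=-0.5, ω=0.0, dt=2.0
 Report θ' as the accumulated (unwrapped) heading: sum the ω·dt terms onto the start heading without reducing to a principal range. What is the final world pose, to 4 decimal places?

(-1.3873, 3.9117, -2.5000)

step 1: θ'=-2.5000 (R=-1.2500) → pose (-3.7519, 1.7486, -2.5000)
step 2: θ'=-2.5000 (straight) → pose (-3.1511, 2.1974, -2.5000)
step 3: θ'=-1.7500 (R=-0.5000) → pose (-2.9583, 2.5089, -1.7500)
step 4: θ'=-2.2500 (R=0.2500) → pose (-2.9068, 2.6214, -2.2500)
step 5: θ'=-2.5000 (R=4.0000) → pose (-2.1884, 3.3132, -2.5000)
step 6: θ'=-2.5000 (straight) → pose (-1.3873, 3.9117, -2.5000)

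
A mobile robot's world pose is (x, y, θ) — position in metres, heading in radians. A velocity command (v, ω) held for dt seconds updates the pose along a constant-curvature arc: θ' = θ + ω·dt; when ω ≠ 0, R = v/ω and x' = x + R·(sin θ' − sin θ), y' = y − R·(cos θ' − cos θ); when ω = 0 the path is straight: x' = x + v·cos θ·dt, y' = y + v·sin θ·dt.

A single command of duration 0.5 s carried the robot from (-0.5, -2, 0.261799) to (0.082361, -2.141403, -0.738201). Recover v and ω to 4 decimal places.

Δθ = -0.738201 − 0.261799 = -1.000000
ω = Δθ/dt = -1.000000/0.5 = -2.0000
R = Δx/(sin θ' − sin θ) = -0.6250
v = R·ω = -0.6250·-2.0000 = 1.2500

v = 1.2500, ω = -2.0000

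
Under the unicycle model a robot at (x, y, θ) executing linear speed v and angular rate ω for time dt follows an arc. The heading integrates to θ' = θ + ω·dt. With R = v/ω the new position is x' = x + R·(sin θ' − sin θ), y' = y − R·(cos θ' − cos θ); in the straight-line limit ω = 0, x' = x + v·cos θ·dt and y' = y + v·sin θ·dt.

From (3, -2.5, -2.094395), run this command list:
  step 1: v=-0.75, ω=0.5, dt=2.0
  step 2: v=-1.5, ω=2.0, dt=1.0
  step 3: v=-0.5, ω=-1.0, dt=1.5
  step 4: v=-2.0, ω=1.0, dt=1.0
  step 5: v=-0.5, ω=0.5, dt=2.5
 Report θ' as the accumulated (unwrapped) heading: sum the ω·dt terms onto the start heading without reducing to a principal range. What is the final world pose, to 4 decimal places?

(-1.4070, -1.8716, 1.6556)

step 1: θ'=-1.0944 (R=-1.5000) → pose (3.0339, -1.0621, -1.0944)
step 2: θ'=0.9056 (R=-0.7500) → pose (1.7774, -0.9432, 0.9056)
step 3: θ'=-0.5944 (R=0.5000) → pose (1.1039, -1.0488, -0.5944)
step 4: θ'=0.4056 (R=-2.0000) → pose (-0.8052, -0.8680, 0.4056)
step 5: θ'=1.6556 (R=-1.0000) → pose (-1.4070, -1.8716, 1.6556)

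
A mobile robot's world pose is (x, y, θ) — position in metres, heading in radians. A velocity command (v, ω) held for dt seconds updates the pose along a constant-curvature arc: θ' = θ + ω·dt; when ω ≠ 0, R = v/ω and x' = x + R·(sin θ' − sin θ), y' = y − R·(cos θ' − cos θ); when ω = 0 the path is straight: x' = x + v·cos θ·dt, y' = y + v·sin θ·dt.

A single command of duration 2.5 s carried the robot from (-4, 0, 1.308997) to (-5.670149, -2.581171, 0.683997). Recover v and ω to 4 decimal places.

Δθ = 0.683997 − 1.308997 = -0.625000
ω = Δθ/dt = -0.625000/2.5 = -0.2500
R = −Δy/(cos θ' − cos θ) = 5.0000
v = R·ω = 5.0000·-0.2500 = -1.2500

v = -1.2500, ω = -0.2500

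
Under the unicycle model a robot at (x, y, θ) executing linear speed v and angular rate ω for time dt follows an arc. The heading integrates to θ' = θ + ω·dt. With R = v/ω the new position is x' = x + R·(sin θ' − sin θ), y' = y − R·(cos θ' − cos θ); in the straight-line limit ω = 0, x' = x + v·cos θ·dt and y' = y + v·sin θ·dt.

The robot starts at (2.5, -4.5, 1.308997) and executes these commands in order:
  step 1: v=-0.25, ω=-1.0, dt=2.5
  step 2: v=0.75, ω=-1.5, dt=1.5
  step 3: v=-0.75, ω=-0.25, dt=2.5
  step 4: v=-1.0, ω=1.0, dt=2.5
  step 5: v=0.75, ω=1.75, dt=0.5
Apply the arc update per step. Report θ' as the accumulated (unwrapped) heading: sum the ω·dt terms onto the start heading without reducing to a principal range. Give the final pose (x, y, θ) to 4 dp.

step 1: θ'=-1.1910 (R=0.2500) → pose (2.0263, -4.5280, -1.1910)
step 2: θ'=-3.4410 (R=-0.5000) → pose (1.4145, -5.1911, -3.4410)
step 3: θ'=-4.0660 (R=3.0000) → pose (2.9244, -6.2507, -4.0660)
step 4: θ'=-1.5660 (R=-1.0000) → pose (4.7227, -5.6436, -1.5660)
step 5: θ'=-0.6910 (R=0.4286) → pose (4.8781, -5.9718, -0.6910)

(4.8781, -5.9718, -0.6910)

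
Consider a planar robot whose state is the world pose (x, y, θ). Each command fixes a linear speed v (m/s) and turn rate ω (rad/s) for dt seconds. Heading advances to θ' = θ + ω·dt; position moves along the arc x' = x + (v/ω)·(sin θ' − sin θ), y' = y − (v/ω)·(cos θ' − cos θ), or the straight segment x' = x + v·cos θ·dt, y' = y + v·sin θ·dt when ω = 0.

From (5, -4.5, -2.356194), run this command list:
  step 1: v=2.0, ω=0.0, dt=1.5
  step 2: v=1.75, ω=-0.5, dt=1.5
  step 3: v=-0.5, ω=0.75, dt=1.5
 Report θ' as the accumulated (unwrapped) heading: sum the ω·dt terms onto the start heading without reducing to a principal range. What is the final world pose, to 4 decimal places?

step 1: θ'=-2.3562 (straight) → pose (2.8787, -6.6213, -2.3562)
step 2: θ'=-3.1062 (R=-3.5000) → pose (0.5277, -7.6443, -3.1062)
step 3: θ'=-1.9812 (R=-0.6667) → pose (1.1154, -7.2440, -1.9812)

(1.1154, -7.2440, -1.9812)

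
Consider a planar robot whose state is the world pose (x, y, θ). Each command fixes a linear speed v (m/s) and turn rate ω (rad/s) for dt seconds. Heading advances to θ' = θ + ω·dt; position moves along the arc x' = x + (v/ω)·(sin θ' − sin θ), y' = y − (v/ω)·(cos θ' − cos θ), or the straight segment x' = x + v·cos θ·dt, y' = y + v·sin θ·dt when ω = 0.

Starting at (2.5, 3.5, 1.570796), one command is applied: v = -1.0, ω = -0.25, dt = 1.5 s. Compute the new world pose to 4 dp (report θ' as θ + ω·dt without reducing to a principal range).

θ' = 1.5708 + -0.25·1.5 = 1.1958
R = v/ω = -1.0/-0.25 = 4.0000
x' = 2.5 + 4.0000·(sin 1.1958 − sin 1.5708) = 2.2220
y' = 3.5 − 4.0000·(cos 1.1958 − cos 1.5708) = 2.0349

(2.2220, 2.0349, 1.1958)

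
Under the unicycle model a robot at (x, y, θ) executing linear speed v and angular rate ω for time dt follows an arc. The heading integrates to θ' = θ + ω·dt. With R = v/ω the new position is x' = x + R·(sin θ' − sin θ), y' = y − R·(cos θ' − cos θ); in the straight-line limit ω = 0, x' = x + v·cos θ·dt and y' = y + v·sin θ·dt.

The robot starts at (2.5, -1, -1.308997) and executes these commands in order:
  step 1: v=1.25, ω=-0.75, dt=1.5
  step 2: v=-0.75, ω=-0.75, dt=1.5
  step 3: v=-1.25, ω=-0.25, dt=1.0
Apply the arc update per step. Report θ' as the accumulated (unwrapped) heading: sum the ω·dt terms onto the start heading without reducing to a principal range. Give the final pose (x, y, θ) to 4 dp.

(4.0967, -3.1873, -3.8090)

step 1: θ'=-2.4340 (R=-1.6667) → pose (1.9735, -2.6979, -2.4340)
step 2: θ'=-3.5590 (R=1.0000) → pose (3.0289, -2.5437, -3.5590)
step 3: θ'=-3.8090 (R=5.0000) → pose (4.0967, -3.1873, -3.8090)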